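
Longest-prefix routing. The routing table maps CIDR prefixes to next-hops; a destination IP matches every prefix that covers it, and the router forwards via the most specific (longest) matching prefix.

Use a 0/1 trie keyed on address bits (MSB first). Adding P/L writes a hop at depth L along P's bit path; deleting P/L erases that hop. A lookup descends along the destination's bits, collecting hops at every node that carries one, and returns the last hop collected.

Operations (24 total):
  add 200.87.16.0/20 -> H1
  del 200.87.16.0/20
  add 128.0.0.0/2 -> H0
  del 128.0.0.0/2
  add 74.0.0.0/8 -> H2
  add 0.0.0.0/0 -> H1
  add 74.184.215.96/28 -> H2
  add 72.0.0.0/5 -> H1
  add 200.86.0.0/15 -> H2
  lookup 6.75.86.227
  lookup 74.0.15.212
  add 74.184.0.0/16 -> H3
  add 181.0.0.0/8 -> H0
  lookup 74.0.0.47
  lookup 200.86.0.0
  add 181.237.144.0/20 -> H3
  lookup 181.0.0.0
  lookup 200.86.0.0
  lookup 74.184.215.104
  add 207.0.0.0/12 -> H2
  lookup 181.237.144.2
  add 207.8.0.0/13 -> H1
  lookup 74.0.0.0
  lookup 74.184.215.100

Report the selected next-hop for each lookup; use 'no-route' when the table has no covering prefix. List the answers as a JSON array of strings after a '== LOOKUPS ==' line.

Process each operation:
  + 200.87.16.0/20 (H1) depth=20
  - 200.87.16.0/20 clear@20
  + 128.0.0.0/2 (H0) depth=2
  - 128.0.0.0/2 clear@2
  + 74.0.0.0/8 (H2) depth=8
  + 0.0.0.0/0 (H1) depth=0
  + 74.184.215.96/28 (H2) depth=28
  + 72.0.0.0/5 (H1) depth=5
  + 200.86.0.0/15 (H2) depth=15
  Q 6.75.86.227: descend 0 ; hops seen [H1] ; pick H1
  Q 74.0.15.212: descend 01001010 ; hops seen [H1,H1,H2] ; pick H2
  + 74.184.0.0/16 (H3) depth=16
  + 181.0.0.0/8 (H0) depth=8
  Q 74.0.0.47: descend 01001010 ; hops seen [H1,H1,H2] ; pick H2
  Q 200.86.0.0: descend 110010000101011 ; hops seen [H1,H2] ; pick H2
  + 181.237.144.0/20 (H3) depth=20
  Q 181.0.0.0: descend 10110101 ; hops seen [H1,H0] ; pick H0
  Q 200.86.0.0: descend 110010000101011 ; hops seen [H1,H2] ; pick H2
  Q 74.184.215.104: descend 0100101010111000110101110110 ; hops seen [H1,H1,H2,H3,H2] ; pick H2
  + 207.0.0.0/12 (H2) depth=12
  Q 181.237.144.2: descend 10110101111011011001 ; hops seen [H1,H0,H3] ; pick H3
  + 207.8.0.0/13 (H1) depth=13
  Q 74.0.0.0: descend 01001010 ; hops seen [H1,H1,H2] ; pick H2
  Q 74.184.215.100: descend 0100101010111000110101110110 ; hops seen [H1,H1,H2,H3,H2] ; pick H2

== LOOKUPS ==
["H1","H2","H2","H2","H0","H2","H2","H3","H2","H2"]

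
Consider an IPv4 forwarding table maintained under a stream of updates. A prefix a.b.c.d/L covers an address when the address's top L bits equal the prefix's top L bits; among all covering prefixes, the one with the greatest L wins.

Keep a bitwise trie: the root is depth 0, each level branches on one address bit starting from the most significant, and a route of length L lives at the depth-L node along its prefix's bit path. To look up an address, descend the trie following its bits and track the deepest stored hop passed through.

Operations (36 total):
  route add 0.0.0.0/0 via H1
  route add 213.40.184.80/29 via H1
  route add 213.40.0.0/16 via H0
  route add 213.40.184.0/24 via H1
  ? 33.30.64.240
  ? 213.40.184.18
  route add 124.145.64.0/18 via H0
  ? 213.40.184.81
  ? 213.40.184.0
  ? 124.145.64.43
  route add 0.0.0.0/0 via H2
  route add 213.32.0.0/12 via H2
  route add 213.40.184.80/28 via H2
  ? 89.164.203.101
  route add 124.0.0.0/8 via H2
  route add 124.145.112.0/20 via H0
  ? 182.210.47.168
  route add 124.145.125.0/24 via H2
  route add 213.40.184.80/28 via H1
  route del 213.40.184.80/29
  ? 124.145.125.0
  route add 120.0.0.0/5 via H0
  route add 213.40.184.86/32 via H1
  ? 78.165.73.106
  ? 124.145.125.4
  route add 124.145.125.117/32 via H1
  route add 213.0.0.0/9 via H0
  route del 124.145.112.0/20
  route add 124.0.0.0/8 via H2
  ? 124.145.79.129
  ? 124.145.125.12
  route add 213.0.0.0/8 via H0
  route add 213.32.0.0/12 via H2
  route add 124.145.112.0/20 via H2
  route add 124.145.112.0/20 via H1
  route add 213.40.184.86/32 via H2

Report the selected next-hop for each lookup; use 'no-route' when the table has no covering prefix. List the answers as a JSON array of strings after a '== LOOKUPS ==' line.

Trace:
  + 0.0.0.0/0 (H1) depth=0
  + 213.40.184.80/29 (H1) depth=29
  + 213.40.0.0/16 (H0) depth=16
  + 213.40.184.0/24 (H1) depth=24
  ? 33.30.64.240  path d0:H1  best=H1
  ? 213.40.184.18  path d0:H1→d1:-→d2:-→d3:-→d4:-→d5:-→d6:-→d7:-→d8:-→d9:-→d10:-→d11:-→d12:-→d13:-→d14:-→d15:-→d16:H0→d17:-→d18:-→d19:-→d20:-→d21:-→d22:-→d23:-→d24:H1→d25:-  best=H1
  + 124.145.64.0/18 (H0) depth=18
  ? 213.40.184.81  path d0:H1→d1:-→d2:-→d3:-→d4:-→d5:-→d6:-→d7:-→d8:-→d9:-→d10:-→d11:-→d12:-→d13:-→d14:-→d15:-→d16:H0→d17:-→d18:-→d19:-→d20:-→d21:-→d22:-→d23:-→d24:H1→d25:-→d26:-→d27:-→d28:-→d29:H1  best=H1
  ? 213.40.184.0  path d0:H1→d1:-→d2:-→d3:-→d4:-→d5:-→d6:-→d7:-→d8:-→d9:-→d10:-→d11:-→d12:-→d13:-→d14:-→d15:-→d16:H0→d17:-→d18:-→d19:-→d20:-→d21:-→d22:-→d23:-→d24:H1→d25:-  best=H1
  ? 124.145.64.43  path d0:H1→d1:-→d2:-→d3:-→d4:-→d5:-→d6:-→d7:-→d8:-→d9:-→d10:-→d11:-→d12:-→d13:-→d14:-→d15:-→d16:-→d17:-→d18:H0  best=H0
  + 0.0.0.0/0 (H2) depth=0
  + 213.32.0.0/12 (H2) depth=12
  + 213.40.184.80/28 (H2) depth=28
  ? 89.164.203.101  path d0:H2→d1:-→d2:-  best=H2
  + 124.0.0.0/8 (H2) depth=8
  + 124.145.112.0/20 (H0) depth=20
  ? 182.210.47.168  path d0:H2→d1:-  best=H2
  + 124.145.125.0/24 (H2) depth=24
  + 213.40.184.80/28 (H1) depth=28
  - 213.40.184.80/29 clear@29
  ? 124.145.125.0  path d0:H2→d1:-→d2:-→d3:-→d4:-→d5:-→d6:-→d7:-→d8:H2→d9:-→d10:-→d11:-→d12:-→d13:-→d14:-→d15:-→d16:-→d17:-→d18:H0→d19:-→d20:H0→d21:-→d22:-→d23:-→d24:H2  best=H2
  + 120.0.0.0/5 (H0) depth=5
  + 213.40.184.86/32 (H1) depth=32
  ? 78.165.73.106  path d0:H2→d1:-→d2:-  best=H2
  ? 124.145.125.4  path d0:H2→d1:-→d2:-→d3:-→d4:-→d5:H0→d6:-→d7:-→d8:H2→d9:-→d10:-→d11:-→d12:-→d13:-→d14:-→d15:-→d16:-→d17:-→d18:H0→d19:-→d20:H0→d21:-→d22:-→d23:-→d24:H2  best=H2
  + 124.145.125.117/32 (H1) depth=32
  + 213.0.0.0/9 (H0) depth=9
  - 124.145.112.0/20 clear@20
  + 124.0.0.0/8 (H2) depth=8
  ? 124.145.79.129  path d0:H2→d1:-→d2:-→d3:-→d4:-→d5:H0→d6:-→d7:-→d8:H2→d9:-→d10:-→d11:-→d12:-→d13:-→d14:-→d15:-→d16:-→d17:-→d18:H0  best=H0
  ? 124.145.125.12  path d0:H2→d1:-→d2:-→d3:-→d4:-→d5:H0→d6:-→d7:-→d8:H2→d9:-→d10:-→d11:-→d12:-→d13:-→d14:-→d15:-→d16:-→d17:-→d18:H0→d19:-→d20:-→d21:-→d22:-→d23:-→d24:H2→d25:-  best=H2
  + 213.0.0.0/8 (H0) depth=8
  + 213.32.0.0/12 (H2) depth=12
  + 124.145.112.0/20 (H2) depth=20
  + 124.145.112.0/20 (H1) depth=20
  + 213.40.184.86/32 (H2) depth=32

== LOOKUPS ==
["H1","H1","H1","H1","H0","H2","H2","H2","H2","H2","H0","H2"]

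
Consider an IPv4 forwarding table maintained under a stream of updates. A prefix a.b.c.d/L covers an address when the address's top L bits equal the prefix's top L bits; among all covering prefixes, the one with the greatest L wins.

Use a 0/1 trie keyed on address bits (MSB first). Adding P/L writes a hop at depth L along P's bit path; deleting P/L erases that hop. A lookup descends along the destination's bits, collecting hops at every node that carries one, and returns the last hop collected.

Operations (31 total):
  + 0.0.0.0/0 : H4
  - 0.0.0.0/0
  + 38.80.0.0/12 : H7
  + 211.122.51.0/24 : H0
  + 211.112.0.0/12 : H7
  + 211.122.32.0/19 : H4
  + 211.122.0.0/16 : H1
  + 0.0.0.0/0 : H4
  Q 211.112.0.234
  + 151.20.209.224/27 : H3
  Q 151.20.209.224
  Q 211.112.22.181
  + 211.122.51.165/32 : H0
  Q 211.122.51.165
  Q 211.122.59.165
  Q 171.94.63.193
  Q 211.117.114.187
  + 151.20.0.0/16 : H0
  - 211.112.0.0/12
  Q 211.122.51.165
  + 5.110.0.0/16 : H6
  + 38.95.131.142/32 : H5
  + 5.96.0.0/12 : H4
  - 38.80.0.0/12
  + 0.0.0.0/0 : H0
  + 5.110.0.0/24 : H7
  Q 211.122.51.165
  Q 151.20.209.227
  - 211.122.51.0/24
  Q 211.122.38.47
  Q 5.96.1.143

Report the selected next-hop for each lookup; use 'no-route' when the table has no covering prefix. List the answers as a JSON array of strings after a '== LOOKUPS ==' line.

Trace:
  + 0.0.0.0/0 (H4) depth=0
  del 0.0.0.0/0 (clear depth 0)
  + 38.80.0.0/12 (H7) depth=12
  + 211.122.51.0/24 (H0) depth=24
  + 211.112.0.0/12 (H7) depth=12
  + 211.122.32.0/19 (H4) depth=19
  + 211.122.0.0/16 (H1) depth=16
  + 0.0.0.0/0 (H4) depth=0
  ? 211.112.0.234  path d0:H4→d1:-→d2:-→d3:-→d4:-→d5:-→d6:-→d7:-→d8:-→d9:-→d10:-→d11:-→d12:H7  best=H7
  + 151.20.209.224/27 (H3) depth=27
  ? 151.20.209.224  path d0:H4→d1:-→d2:-→d3:-→d4:-→d5:-→d6:-→d7:-→d8:-→d9:-→d10:-→d11:-→d12:-→d13:-→d14:-→d15:-→d16:-→d17:-→d18:-→d19:-→d20:-→d21:-→d22:-→d23:-→d24:-→d25:-→d26:-→d27:H3  best=H3
  ? 211.112.22.181  path d0:H4→d1:-→d2:-→d3:-→d4:-→d5:-→d6:-→d7:-→d8:-→d9:-→d10:-→d11:-→d12:H7  best=H7
  + 211.122.51.165/32 (H0) depth=32
  ? 211.122.51.165  path d0:H4→d1:-→d2:-→d3:-→d4:-→d5:-→d6:-→d7:-→d8:-→d9:-→d10:-→d11:-→d12:H7→d13:-→d14:-→d15:-→d16:H1→d17:-→d18:-→d19:H4→d20:-→d21:-→d22:-→d23:-→d24:H0→d25:-→d26:-→d27:-→d28:-→d29:-→d30:-→d31:-→d32:H0  best=H0
  ? 211.122.59.165  path d0:H4→d1:-→d2:-→d3:-→d4:-→d5:-→d6:-→d7:-→d8:-→d9:-→d10:-→d11:-→d12:H7→d13:-→d14:-→d15:-→d16:H1→d17:-→d18:-→d19:H4→d20:-  best=H4
  ? 171.94.63.193  path d0:H4→d1:-→d2:-  best=H4
  ? 211.117.114.187  path d0:H4→d1:-→d2:-→d3:-→d4:-→d5:-→d6:-→d7:-→d8:-→d9:-→d10:-→d11:-→d12:H7  best=H7
  + 151.20.0.0/16 (H0) depth=16
  del 211.112.0.0/12 (clear depth 12)
  ? 211.122.51.165  path d0:H4→d1:-→d2:-→d3:-→d4:-→d5:-→d6:-→d7:-→d8:-→d9:-→d10:-→d11:-→d12:-→d13:-→d14:-→d15:-→d16:H1→d17:-→d18:-→d19:H4→d20:-→d21:-→d22:-→d23:-→d24:H0→d25:-→d26:-→d27:-→d28:-→d29:-→d30:-→d31:-→d32:H0  best=H0
  + 5.110.0.0/16 (H6) depth=16
  + 38.95.131.142/32 (H5) depth=32
  + 5.96.0.0/12 (H4) depth=12
  del 38.80.0.0/12 (clear depth 12)
  + 0.0.0.0/0 (H0) depth=0
  + 5.110.0.0/24 (H7) depth=24
  ? 211.122.51.165  path d0:H0→d1:-→d2:-→d3:-→d4:-→d5:-→d6:-→d7:-→d8:-→d9:-→d10:-→d11:-→d12:-→d13:-→d14:-→d15:-→d16:H1→d17:-→d18:-→d19:H4→d20:-→d21:-→d22:-→d23:-→d24:H0→d25:-→d26:-→d27:-→d28:-→d29:-→d30:-→d31:-→d32:H0  best=H0
  ? 151.20.209.227  path d0:H0→d1:-→d2:-→d3:-→d4:-→d5:-→d6:-→d7:-→d8:-→d9:-→d10:-→d11:-→d12:-→d13:-→d14:-→d15:-→d16:H0→d17:-→d18:-→d19:-→d20:-→d21:-→d22:-→d23:-→d24:-→d25:-→d26:-→d27:H3  best=H3
  del 211.122.51.0/24 (clear depth 24)
  ? 211.122.38.47  path d0:H0→d1:-→d2:-→d3:-→d4:-→d5:-→d6:-→d7:-→d8:-→d9:-→d10:-→d11:-→d12:-→d13:-→d14:-→d15:-→d16:H1→d17:-→d18:-→d19:H4  best=H4
  ? 5.96.1.143  path d0:H0→d1:-→d2:-→d3:-→d4:-→d5:-→d6:-→d7:-→d8:-→d9:-→d10:-→d11:-→d12:H4  best=H4

== LOOKUPS ==
["H7","H3","H7","H0","H4","H4","H7","H0","H0","H3","H4","H4"]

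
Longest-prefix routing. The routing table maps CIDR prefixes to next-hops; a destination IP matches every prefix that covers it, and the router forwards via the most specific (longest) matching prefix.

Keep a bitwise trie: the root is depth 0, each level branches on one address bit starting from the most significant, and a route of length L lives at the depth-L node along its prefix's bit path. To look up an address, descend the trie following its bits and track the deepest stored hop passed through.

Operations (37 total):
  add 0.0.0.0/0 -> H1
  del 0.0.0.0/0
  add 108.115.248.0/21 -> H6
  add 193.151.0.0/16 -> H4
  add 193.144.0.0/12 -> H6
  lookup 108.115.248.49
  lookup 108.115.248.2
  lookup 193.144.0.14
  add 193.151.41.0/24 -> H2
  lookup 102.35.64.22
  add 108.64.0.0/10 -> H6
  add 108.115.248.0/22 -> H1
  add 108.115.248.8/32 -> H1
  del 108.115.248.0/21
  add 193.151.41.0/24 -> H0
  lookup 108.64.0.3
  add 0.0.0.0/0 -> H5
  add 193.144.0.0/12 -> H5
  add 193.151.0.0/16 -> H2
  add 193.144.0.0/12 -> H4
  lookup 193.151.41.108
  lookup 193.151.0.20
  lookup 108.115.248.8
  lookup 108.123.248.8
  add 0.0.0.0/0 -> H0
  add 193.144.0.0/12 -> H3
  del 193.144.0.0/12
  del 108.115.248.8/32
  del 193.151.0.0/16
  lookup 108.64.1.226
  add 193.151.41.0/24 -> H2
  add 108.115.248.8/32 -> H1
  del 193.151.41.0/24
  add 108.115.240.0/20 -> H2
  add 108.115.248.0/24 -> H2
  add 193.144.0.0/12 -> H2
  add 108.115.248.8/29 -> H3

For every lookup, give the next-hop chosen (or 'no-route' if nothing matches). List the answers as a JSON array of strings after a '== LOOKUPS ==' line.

Process each operation:
  + 0.0.0.0/0 (H1) depth=0
  del 0.0.0.0/0 (clear depth 0)
  + 108.115.248.0/21 (H6) depth=21
  + 193.151.0.0/16 (H4) depth=16
  + 193.144.0.0/12 (H6) depth=12
  ? 108.115.248.49  path d0:-→d1:-→d2:-→d3:-→d4:-→d5:-→d6:-→d7:-→d8:-→d9:-→d10:-→d11:-→d12:-→d13:-→d14:-→d15:-→d16:-→d17:-→d18:-→d19:-→d20:-→d21:H6  best=H6
  ? 108.115.248.2  path d0:-→d1:-→d2:-→d3:-→d4:-→d5:-→d6:-→d7:-→d8:-→d9:-→d10:-→d11:-→d12:-→d13:-→d14:-→d15:-→d16:-→d17:-→d18:-→d19:-→d20:-→d21:H6  best=H6
  ? 193.144.0.14  path d0:-→d1:-→d2:-→d3:-→d4:-→d5:-→d6:-→d7:-→d8:-→d9:-→d10:-→d11:-→d12:H6→d13:-  best=H6
  + 193.151.41.0/24 (H2) depth=24
  ? 102.35.64.22  path d0:-→d1:-→d2:-→d3:-→d4:-  best=no-route
  + 108.64.0.0/10 (H6) depth=10
  + 108.115.248.0/22 (H1) depth=22
  + 108.115.248.8/32 (H1) depth=32
  del 108.115.248.0/21 (clear depth 21)
  + 193.151.41.0/24 (H0) depth=24
  ? 108.64.0.3  path d0:-→d1:-→d2:-→d3:-→d4:-→d5:-→d6:-→d7:-→d8:-→d9:-→d10:H6  best=H6
  + 0.0.0.0/0 (H5) depth=0
  + 193.144.0.0/12 (H5) depth=12
  + 193.151.0.0/16 (H2) depth=16
  + 193.144.0.0/12 (H4) depth=12
  ? 193.151.41.108  path d0:H5→d1:-→d2:-→d3:-→d4:-→d5:-→d6:-→d7:-→d8:-→d9:-→d10:-→d11:-→d12:H4→d13:-→d14:-→d15:-→d16:H2→d17:-→d18:-→d19:-→d20:-→d21:-→d22:-→d23:-→d24:H0  best=H0
  ? 193.151.0.20  path d0:H5→d1:-→d2:-→d3:-→d4:-→d5:-→d6:-→d7:-→d8:-→d9:-→d10:-→d11:-→d12:H4→d13:-→d14:-→d15:-→d16:H2→d17:-→d18:-  best=H2
  ? 108.115.248.8  path d0:H5→d1:-→d2:-→d3:-→d4:-→d5:-→d6:-→d7:-→d8:-→d9:-→d10:H6→d11:-→d12:-→d13:-→d14:-→d15:-→d16:-→d17:-→d18:-→d19:-→d20:-→d21:-→d22:H1→d23:-→d24:-→d25:-→d26:-→d27:-→d28:-→d29:-→d30:-→d31:-→d32:H1  best=H1
  ? 108.123.248.8  path d0:H5→d1:-→d2:-→d3:-→d4:-→d5:-→d6:-→d7:-→d8:-→d9:-→d10:H6→d11:-→d12:-  best=H6
  + 0.0.0.0/0 (H0) depth=0
  + 193.144.0.0/12 (H3) depth=12
  del 193.144.0.0/12 (clear depth 12)
  del 108.115.248.8/32 (clear depth 32)
  del 193.151.0.0/16 (clear depth 16)
  ? 108.64.1.226  path d0:H0→d1:-→d2:-→d3:-→d4:-→d5:-→d6:-→d7:-→d8:-→d9:-→d10:H6  best=H6
  + 193.151.41.0/24 (H2) depth=24
  + 108.115.248.8/32 (H1) depth=32
  del 193.151.41.0/24 (clear depth 24)
  + 108.115.240.0/20 (H2) depth=20
  + 108.115.248.0/24 (H2) depth=24
  + 193.144.0.0/12 (H2) depth=12
  + 108.115.248.8/29 (H3) depth=29

== LOOKUPS ==
["H6","H6","H6","no-route","H6","H0","H2","H1","H6","H6"]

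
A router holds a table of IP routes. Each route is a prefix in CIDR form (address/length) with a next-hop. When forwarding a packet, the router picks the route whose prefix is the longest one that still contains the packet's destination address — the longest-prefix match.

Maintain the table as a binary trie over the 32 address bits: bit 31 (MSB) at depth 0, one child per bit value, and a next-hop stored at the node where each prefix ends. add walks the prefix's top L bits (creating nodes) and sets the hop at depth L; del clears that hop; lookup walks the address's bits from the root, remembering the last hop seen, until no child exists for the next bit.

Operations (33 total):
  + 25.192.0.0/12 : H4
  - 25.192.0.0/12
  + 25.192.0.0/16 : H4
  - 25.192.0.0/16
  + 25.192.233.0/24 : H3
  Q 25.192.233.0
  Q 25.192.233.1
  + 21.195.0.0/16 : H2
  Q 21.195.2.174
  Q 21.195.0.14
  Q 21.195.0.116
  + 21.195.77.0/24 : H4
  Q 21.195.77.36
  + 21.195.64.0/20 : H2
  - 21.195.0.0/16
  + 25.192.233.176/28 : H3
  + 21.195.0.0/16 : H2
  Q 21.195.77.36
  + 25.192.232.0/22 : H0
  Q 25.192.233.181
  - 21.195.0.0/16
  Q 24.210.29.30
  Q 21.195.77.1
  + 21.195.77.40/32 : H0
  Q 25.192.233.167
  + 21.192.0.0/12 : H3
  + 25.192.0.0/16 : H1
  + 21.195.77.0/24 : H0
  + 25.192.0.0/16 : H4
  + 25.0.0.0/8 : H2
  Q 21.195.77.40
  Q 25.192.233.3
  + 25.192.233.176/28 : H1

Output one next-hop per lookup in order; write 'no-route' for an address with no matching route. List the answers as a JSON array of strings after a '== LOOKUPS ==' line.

Trace:
  + 25.192.0.0/12 (H4) depth=12
  - 25.192.0.0/12 clear@12
  + 25.192.0.0/16 (H4) depth=16
  - 25.192.0.0/16 clear@16
  + 25.192.233.0/24 (H3) depth=24
  ? 25.192.233.0  path d0:-→d1:-→d2:-→d3:-→d4:-→d5:-→d6:-→d7:-→d8:-→d9:-→d10:-→d11:-→d12:-→d13:-→d14:-→d15:-→d16:-→d17:-→d18:-→d19:-→d20:-→d21:-→d22:-→d23:-→d24:H3  best=H3
  ? 25.192.233.1  path d0:-→d1:-→d2:-→d3:-→d4:-→d5:-→d6:-→d7:-→d8:-→d9:-→d10:-→d11:-→d12:-→d13:-→d14:-→d15:-→d16:-→d17:-→d18:-→d19:-→d20:-→d21:-→d22:-→d23:-→d24:H3  best=H3
  + 21.195.0.0/16 (H2) depth=16
  ? 21.195.2.174  path d0:-→d1:-→d2:-→d3:-→d4:-→d5:-→d6:-→d7:-→d8:-→d9:-→d10:-→d11:-→d12:-→d13:-→d14:-→d15:-→d16:H2  best=H2
  ? 21.195.0.14  path d0:-→d1:-→d2:-→d3:-→d4:-→d5:-→d6:-→d7:-→d8:-→d9:-→d10:-→d11:-→d12:-→d13:-→d14:-→d15:-→d16:H2  best=H2
  ? 21.195.0.116  path d0:-→d1:-→d2:-→d3:-→d4:-→d5:-→d6:-→d7:-→d8:-→d9:-→d10:-→d11:-→d12:-→d13:-→d14:-→d15:-→d16:H2  best=H2
  + 21.195.77.0/24 (H4) depth=24
  ? 21.195.77.36  path d0:-→d1:-→d2:-→d3:-→d4:-→d5:-→d6:-→d7:-→d8:-→d9:-→d10:-→d11:-→d12:-→d13:-→d14:-→d15:-→d16:H2→d17:-→d18:-→d19:-→d20:-→d21:-→d22:-→d23:-→d24:H4  best=H4
  + 21.195.64.0/20 (H2) depth=20
  - 21.195.0.0/16 clear@16
  + 25.192.233.176/28 (H3) depth=28
  + 21.195.0.0/16 (H2) depth=16
  ? 21.195.77.36  path d0:-→d1:-→d2:-→d3:-→d4:-→d5:-→d6:-→d7:-→d8:-→d9:-→d10:-→d11:-→d12:-→d13:-→d14:-→d15:-→d16:H2→d17:-→d18:-→d19:-→d20:H2→d21:-→d22:-→d23:-→d24:H4  best=H4
  + 25.192.232.0/22 (H0) depth=22
  ? 25.192.233.181  path d0:-→d1:-→d2:-→d3:-→d4:-→d5:-→d6:-→d7:-→d8:-→d9:-→d10:-→d11:-→d12:-→d13:-→d14:-→d15:-→d16:-→d17:-→d18:-→d19:-→d20:-→d21:-→d22:H0→d23:-→d24:H3→d25:-→d26:-→d27:-→d28:H3  best=H3
  - 21.195.0.0/16 clear@16
  ? 24.210.29.30  path d0:-→d1:-→d2:-→d3:-→d4:-→d5:-→d6:-→d7:-  best=no-route
  ? 21.195.77.1  path d0:-→d1:-→d2:-→d3:-→d4:-→d5:-→d6:-→d7:-→d8:-→d9:-→d10:-→d11:-→d12:-→d13:-→d14:-→d15:-→d16:-→d17:-→d18:-→d19:-→d20:H2→d21:-→d22:-→d23:-→d24:H4  best=H4
  + 21.195.77.40/32 (H0) depth=32
  ? 25.192.233.167  path d0:-→d1:-→d2:-→d3:-→d4:-→d5:-→d6:-→d7:-→d8:-→d9:-→d10:-→d11:-→d12:-→d13:-→d14:-→d15:-→d16:-→d17:-→d18:-→d19:-→d20:-→d21:-→d22:H0→d23:-→d24:H3→d25:-→d26:-→d27:-  best=H3
  + 21.192.0.0/12 (H3) depth=12
  + 25.192.0.0/16 (H1) depth=16
  + 21.195.77.0/24 (H0) depth=24
  + 25.192.0.0/16 (H4) depth=16
  + 25.0.0.0/8 (H2) depth=8
  ? 21.195.77.40  path d0:-→d1:-→d2:-→d3:-→d4:-→d5:-→d6:-→d7:-→d8:-→d9:-→d10:-→d11:-→d12:H3→d13:-→d14:-→d15:-→d16:-→d17:-→d18:-→d19:-→d20:H2→d21:-→d22:-→d23:-→d24:H0→d25:-→d26:-→d27:-→d28:-→d29:-→d30:-→d31:-→d32:H0  best=H0
  ? 25.192.233.3  path d0:-→d1:-→d2:-→d3:-→d4:-→d5:-→d6:-→d7:-→d8:H2→d9:-→d10:-→d11:-→d12:-→d13:-→d14:-→d15:-→d16:H4→d17:-→d18:-→d19:-→d20:-→d21:-→d22:H0→d23:-→d24:H3  best=H3
  + 25.192.233.176/28 (H1) depth=28

== LOOKUPS ==
["H3","H3","H2","H2","H2","H4","H4","H3","no-route","H4","H3","H0","H3"]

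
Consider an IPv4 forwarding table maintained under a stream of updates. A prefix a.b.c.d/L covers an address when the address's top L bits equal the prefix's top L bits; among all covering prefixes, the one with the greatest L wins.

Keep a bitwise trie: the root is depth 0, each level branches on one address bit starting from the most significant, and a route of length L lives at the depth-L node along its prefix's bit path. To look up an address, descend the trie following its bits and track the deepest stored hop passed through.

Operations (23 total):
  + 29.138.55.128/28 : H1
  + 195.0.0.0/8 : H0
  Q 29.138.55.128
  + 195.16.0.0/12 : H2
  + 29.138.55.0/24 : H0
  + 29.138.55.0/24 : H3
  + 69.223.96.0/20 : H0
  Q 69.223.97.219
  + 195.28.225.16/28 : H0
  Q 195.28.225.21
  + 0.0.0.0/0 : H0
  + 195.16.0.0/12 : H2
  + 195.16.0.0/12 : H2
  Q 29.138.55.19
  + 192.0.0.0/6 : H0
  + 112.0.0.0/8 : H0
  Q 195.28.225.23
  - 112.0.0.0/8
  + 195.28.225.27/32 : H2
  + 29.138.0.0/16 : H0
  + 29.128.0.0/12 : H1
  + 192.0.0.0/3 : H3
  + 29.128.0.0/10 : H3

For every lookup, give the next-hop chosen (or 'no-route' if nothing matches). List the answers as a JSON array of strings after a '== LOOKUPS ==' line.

Trace:
  + 29.138.55.128/28 (H1) depth=28
  + 195.0.0.0/8 (H0) depth=8
  lookup 29.138.55.128: bits 0001110110001010001101111000 walk d0:-→d1:-→d2:-→d3:-→d4:-→d5:-→d6:-→d7:-→d8:-→d9:-→d10:-→d11:-→d12:-→d13:-→d14:-→d15:-→d16:-→d17:-→d18:-→d19:-→d20:-→d21:-→d22:-→d23:-→d24:-→d25:-→d26:-→d27:-→d28:H1 -> H1
  + 195.16.0.0/12 (H2) depth=12
  + 29.138.55.0/24 (H0) depth=24
  + 29.138.55.0/24 (H3) depth=24
  + 69.223.96.0/20 (H0) depth=20
  lookup 69.223.97.219: bits 01000101110111110110 walk d0:-→d1:-→d2:-→d3:-→d4:-→d5:-→d6:-→d7:-→d8:-→d9:-→d10:-→d11:-→d12:-→d13:-→d14:-→d15:-→d16:-→d17:-→d18:-→d19:-→d20:H0 -> H0
  + 195.28.225.16/28 (H0) depth=28
  lookup 195.28.225.21: bits 1100001100011100111000010001 walk d0:-→d1:-→d2:-→d3:-→d4:-→d5:-→d6:-→d7:-→d8:H0→d9:-→d10:-→d11:-→d12:H2→d13:-→d14:-→d15:-→d16:-→d17:-→d18:-→d19:-→d20:-→d21:-→d22:-→d23:-→d24:-→d25:-→d26:-→d27:-→d28:H0 -> H0
  + 0.0.0.0/0 (H0) depth=0
  + 195.16.0.0/12 (H2) depth=12
  + 195.16.0.0/12 (H2) depth=12
  lookup 29.138.55.19: bits 000111011000101000110111 walk d0:H0→d1:-→d2:-→d3:-→d4:-→d5:-→d6:-→d7:-→d8:-→d9:-→d10:-→d11:-→d12:-→d13:-→d14:-→d15:-→d16:-→d17:-→d18:-→d19:-→d20:-→d21:-→d22:-→d23:-→d24:H3 -> H3
  + 192.0.0.0/6 (H0) depth=6
  + 112.0.0.0/8 (H0) depth=8
  lookup 195.28.225.23: bits 1100001100011100111000010001 walk d0:H0→d1:-→d2:-→d3:-→d4:-→d5:-→d6:H0→d7:-→d8:H0→d9:-→d10:-→d11:-→d12:H2→d13:-→d14:-→d15:-→d16:-→d17:-→d18:-→d19:-→d20:-→d21:-→d22:-→d23:-→d24:-→d25:-→d26:-→d27:-→d28:H0 -> H0
  del 112.0.0.0/8 (clear depth 8)
  + 195.28.225.27/32 (H2) depth=32
  + 29.138.0.0/16 (H0) depth=16
  + 29.128.0.0/12 (H1) depth=12
  + 192.0.0.0/3 (H3) depth=3
  + 29.128.0.0/10 (H3) depth=10

== LOOKUPS ==
["H1","H0","H0","H3","H0"]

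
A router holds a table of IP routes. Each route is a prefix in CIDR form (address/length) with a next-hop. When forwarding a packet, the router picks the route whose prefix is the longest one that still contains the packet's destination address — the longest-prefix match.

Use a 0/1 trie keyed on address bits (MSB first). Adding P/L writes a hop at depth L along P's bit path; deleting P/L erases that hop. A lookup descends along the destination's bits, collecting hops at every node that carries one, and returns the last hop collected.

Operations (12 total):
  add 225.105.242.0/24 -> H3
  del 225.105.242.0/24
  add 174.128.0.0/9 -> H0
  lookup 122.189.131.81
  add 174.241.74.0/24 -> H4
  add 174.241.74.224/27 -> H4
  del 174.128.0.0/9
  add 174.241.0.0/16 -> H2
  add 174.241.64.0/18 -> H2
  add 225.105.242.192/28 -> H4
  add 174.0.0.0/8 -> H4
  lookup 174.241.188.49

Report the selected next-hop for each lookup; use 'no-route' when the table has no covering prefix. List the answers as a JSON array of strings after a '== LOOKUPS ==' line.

Process each operation:
  add 225.105.242.0/24 -> H3 at depth 24
  del 225.105.242.0/24 (clear depth 24)
  add 174.128.0.0/9 -> H0 at depth 9
  Q 122.189.131.81: descend ε ; hops seen [∅] ; pick no-route
  add 174.241.74.0/24 -> H4 at depth 24
  add 174.241.74.224/27 -> H4 at depth 27
  del 174.128.0.0/9 (clear depth 9)
  add 174.241.0.0/16 -> H2 at depth 16
  add 174.241.64.0/18 -> H2 at depth 18
  add 225.105.242.192/28 -> H4 at depth 28
  add 174.0.0.0/8 -> H4 at depth 8
  Q 174.241.188.49: descend 1010111011110001 ; hops seen [H4,H2] ; pick H2

== LOOKUPS ==
["no-route","H2"]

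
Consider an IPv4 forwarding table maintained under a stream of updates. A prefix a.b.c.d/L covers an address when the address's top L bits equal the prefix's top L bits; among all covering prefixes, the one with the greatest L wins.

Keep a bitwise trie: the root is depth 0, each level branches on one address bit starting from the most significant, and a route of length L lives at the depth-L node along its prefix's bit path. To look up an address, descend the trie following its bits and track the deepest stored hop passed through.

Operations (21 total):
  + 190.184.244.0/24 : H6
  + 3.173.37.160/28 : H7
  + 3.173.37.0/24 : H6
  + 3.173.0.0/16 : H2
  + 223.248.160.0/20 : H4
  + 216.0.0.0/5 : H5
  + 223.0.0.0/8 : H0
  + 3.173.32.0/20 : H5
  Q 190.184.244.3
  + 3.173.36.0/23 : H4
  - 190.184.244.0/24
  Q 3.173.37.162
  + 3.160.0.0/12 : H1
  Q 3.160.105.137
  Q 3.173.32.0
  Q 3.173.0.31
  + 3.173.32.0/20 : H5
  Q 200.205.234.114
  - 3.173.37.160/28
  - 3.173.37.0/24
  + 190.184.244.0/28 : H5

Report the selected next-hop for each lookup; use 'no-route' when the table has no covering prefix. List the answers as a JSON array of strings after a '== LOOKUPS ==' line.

Apply in order:
  add 190.184.244.0/24 -> H6 at depth 24
  add 3.173.37.160/28 -> H7 at depth 28
  add 3.173.37.0/24 -> H6 at depth 24
  add 3.173.0.0/16 -> H2 at depth 16
  add 223.248.160.0/20 -> H4 at depth 20
  add 216.0.0.0/5 -> H5 at depth 5
  add 223.0.0.0/8 -> H0 at depth 8
  add 3.173.32.0/20 -> H5 at depth 20
  ? 190.184.244.3  path d0:-→d1:-→d2:-→d3:-→d4:-→d5:-→d6:-→d7:-→d8:-→d9:-→d10:-→d11:-→d12:-→d13:-→d14:-→d15:-→d16:-→d17:-→d18:-→d19:-→d20:-→d21:-→d22:-→d23:-→d24:H6  best=H6
  add 3.173.36.0/23 -> H4 at depth 23
  del 190.184.244.0/24 (clear depth 24)
  ? 3.173.37.162  path d0:-→d1:-→d2:-→d3:-→d4:-→d5:-→d6:-→d7:-→d8:-→d9:-→d10:-→d11:-→d12:-→d13:-→d14:-→d15:-→d16:H2→d17:-→d18:-→d19:-→d20:H5→d21:-→d22:-→d23:H4→d24:H6→d25:-→d26:-→d27:-→d28:H7  best=H7
  add 3.160.0.0/12 -> H1 at depth 12
  ? 3.160.105.137  path d0:-→d1:-→d2:-→d3:-→d4:-→d5:-→d6:-→d7:-→d8:-→d9:-→d10:-→d11:-→d12:H1  best=H1
  ? 3.173.32.0  path d0:-→d1:-→d2:-→d3:-→d4:-→d5:-→d6:-→d7:-→d8:-→d9:-→d10:-→d11:-→d12:H1→d13:-→d14:-→d15:-→d16:H2→d17:-→d18:-→d19:-→d20:H5→d21:-  best=H5
  ? 3.173.0.31  path d0:-→d1:-→d2:-→d3:-→d4:-→d5:-→d6:-→d7:-→d8:-→d9:-→d10:-→d11:-→d12:H1→d13:-→d14:-→d15:-→d16:H2→d17:-→d18:-  best=H2
  add 3.173.32.0/20 -> H5 at depth 20
  ? 200.205.234.114  path d0:-→d1:-→d2:-→d3:-  best=no-route
  del 3.173.37.160/28 (clear depth 28)
  del 3.173.37.0/24 (clear depth 24)
  add 190.184.244.0/28 -> H5 at depth 28

== LOOKUPS ==
["H6","H7","H1","H5","H2","no-route"]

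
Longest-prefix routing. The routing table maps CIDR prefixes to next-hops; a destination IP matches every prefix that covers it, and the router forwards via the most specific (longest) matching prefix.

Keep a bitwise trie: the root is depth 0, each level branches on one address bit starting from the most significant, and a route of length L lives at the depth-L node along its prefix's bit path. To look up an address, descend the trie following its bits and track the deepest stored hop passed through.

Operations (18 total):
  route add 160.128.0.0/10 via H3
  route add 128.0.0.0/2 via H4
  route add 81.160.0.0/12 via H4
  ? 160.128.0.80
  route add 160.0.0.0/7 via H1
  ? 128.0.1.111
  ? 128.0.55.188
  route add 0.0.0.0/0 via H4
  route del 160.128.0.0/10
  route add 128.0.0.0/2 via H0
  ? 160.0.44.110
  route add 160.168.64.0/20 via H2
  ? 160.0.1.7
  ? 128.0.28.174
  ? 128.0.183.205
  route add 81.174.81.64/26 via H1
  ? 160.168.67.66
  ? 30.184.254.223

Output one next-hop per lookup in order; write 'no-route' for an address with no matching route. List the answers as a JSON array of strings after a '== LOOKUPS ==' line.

Trace:
  add 160.128.0.0/10 -> H3 at depth 10
  add 128.0.0.0/2 -> H4 at depth 2
  add 81.160.0.0/12 -> H4 at depth 12
  ? 160.128.0.80  path d0:-→d1:-→d2:H4→d3:-→d4:-→d5:-→d6:-→d7:-→d8:-→d9:-→d10:H3  best=H3
  add 160.0.0.0/7 -> H1 at depth 7
  ? 128.0.1.111  path d0:-→d1:-→d2:H4  best=H4
  ? 128.0.55.188  path d0:-→d1:-→d2:H4  best=H4
  add 0.0.0.0/0 -> H4 at depth 0
  - 160.128.0.0/10 clear@10
  add 128.0.0.0/2 -> H0 at depth 2
  ? 160.0.44.110  path d0:H4→d1:-→d2:H0→d3:-→d4:-→d5:-→d6:-→d7:H1→d8:-  best=H1
  add 160.168.64.0/20 -> H2 at depth 20
  ? 160.0.1.7  path d0:H4→d1:-→d2:H0→d3:-→d4:-→d5:-→d6:-→d7:H1→d8:-  best=H1
  ? 128.0.28.174  path d0:H4→d1:-→d2:H0  best=H0
  ? 128.0.183.205  path d0:H4→d1:-→d2:H0  best=H0
  add 81.174.81.64/26 -> H1 at depth 26
  ? 160.168.67.66  path d0:H4→d1:-→d2:H0→d3:-→d4:-→d5:-→d6:-→d7:H1→d8:-→d9:-→d10:-→d11:-→d12:-→d13:-→d14:-→d15:-→d16:-→d17:-→d18:-→d19:-→d20:H2  best=H2
  ? 30.184.254.223  path d0:H4→d1:-  best=H4

== LOOKUPS ==
["H3","H4","H4","H1","H1","H0","H0","H2","H4"]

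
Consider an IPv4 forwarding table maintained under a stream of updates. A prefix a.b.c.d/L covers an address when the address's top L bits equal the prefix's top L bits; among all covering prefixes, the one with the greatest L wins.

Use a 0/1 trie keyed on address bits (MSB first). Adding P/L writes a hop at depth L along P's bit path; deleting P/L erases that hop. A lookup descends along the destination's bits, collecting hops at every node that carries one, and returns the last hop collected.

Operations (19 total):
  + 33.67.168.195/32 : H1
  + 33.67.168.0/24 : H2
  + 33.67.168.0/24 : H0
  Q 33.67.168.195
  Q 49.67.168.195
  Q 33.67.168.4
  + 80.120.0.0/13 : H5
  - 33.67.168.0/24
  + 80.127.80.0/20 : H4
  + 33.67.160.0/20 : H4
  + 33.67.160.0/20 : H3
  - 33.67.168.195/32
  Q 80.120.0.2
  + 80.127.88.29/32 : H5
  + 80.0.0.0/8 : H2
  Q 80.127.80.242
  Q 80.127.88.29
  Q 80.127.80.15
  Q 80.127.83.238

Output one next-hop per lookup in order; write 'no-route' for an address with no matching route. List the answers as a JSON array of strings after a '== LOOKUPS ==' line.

Trace:
  + 33.67.168.195/32 (H1) depth=32
  + 33.67.168.0/24 (H2) depth=24
  + 33.67.168.0/24 (H0) depth=24
  Q 33.67.168.195: descend 00100001010000111010100011000011 ; hops seen [H0,H1] ; pick H1
  Q 49.67.168.195: descend 001 ; hops seen [∅] ; pick no-route
  Q 33.67.168.4: descend 001000010100001110101000 ; hops seen [H0] ; pick H0
  + 80.120.0.0/13 (H5) depth=13
  del 33.67.168.0/24 (clear depth 24)
  + 80.127.80.0/20 (H4) depth=20
  + 33.67.160.0/20 (H4) depth=20
  + 33.67.160.0/20 (H3) depth=20
  del 33.67.168.195/32 (clear depth 32)
  Q 80.120.0.2: descend 0101000001111 ; hops seen [H5] ; pick H5
  + 80.127.88.29/32 (H5) depth=32
  + 80.0.0.0/8 (H2) depth=8
  Q 80.127.80.242: descend 01010000011111110101 ; hops seen [H2,H5,H4] ; pick H4
  Q 80.127.88.29: descend 01010000011111110101100000011101 ; hops seen [H2,H5,H4,H5] ; pick H5
  Q 80.127.80.15: descend 01010000011111110101 ; hops seen [H2,H5,H4] ; pick H4
  Q 80.127.83.238: descend 01010000011111110101 ; hops seen [H2,H5,H4] ; pick H4

== LOOKUPS ==
["H1","no-route","H0","H5","H4","H5","H4","H4"]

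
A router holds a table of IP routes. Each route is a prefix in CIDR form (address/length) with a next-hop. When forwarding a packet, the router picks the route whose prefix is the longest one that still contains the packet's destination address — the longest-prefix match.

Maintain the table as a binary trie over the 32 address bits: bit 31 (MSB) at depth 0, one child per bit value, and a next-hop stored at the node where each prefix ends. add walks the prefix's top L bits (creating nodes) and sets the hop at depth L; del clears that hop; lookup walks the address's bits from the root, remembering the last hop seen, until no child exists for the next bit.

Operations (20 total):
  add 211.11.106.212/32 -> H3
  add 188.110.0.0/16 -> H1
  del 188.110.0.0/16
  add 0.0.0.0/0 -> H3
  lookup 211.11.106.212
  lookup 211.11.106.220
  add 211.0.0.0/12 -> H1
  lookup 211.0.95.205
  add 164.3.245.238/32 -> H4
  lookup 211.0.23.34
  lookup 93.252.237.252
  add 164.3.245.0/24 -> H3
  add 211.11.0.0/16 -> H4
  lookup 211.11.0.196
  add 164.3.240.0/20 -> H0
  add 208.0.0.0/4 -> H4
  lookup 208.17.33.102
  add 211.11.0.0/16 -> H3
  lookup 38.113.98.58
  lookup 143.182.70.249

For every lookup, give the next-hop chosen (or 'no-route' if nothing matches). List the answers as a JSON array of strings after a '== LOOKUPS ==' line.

Trace:
  + 211.11.106.212/32 (H3) depth=32
  + 188.110.0.0/16 (H1) depth=16
  del 188.110.0.0/16 (clear depth 16)
  + 0.0.0.0/0 (H3) depth=0
  Q 211.11.106.212: descend 11010011000010110110101011010100 ; hops seen [H3,H3] ; pick H3
  Q 211.11.106.220: descend 1101001100001011011010101101 ; hops seen [H3] ; pick H3
  + 211.0.0.0/12 (H1) depth=12
  Q 211.0.95.205: descend 110100110000 ; hops seen [H3,H1] ; pick H1
  + 164.3.245.238/32 (H4) depth=32
  Q 211.0.23.34: descend 110100110000 ; hops seen [H3,H1] ; pick H1
  Q 93.252.237.252: descend ε ; hops seen [H3] ; pick H3
  + 164.3.245.0/24 (H3) depth=24
  + 211.11.0.0/16 (H4) depth=16
  Q 211.11.0.196: descend 11010011000010110 ; hops seen [H3,H1,H4] ; pick H4
  + 164.3.240.0/20 (H0) depth=20
  + 208.0.0.0/4 (H4) depth=4
  Q 208.17.33.102: descend 110100 ; hops seen [H3,H4] ; pick H4
  + 211.11.0.0/16 (H3) depth=16
  Q 38.113.98.58: descend ε ; hops seen [H3] ; pick H3
  Q 143.182.70.249: descend 10 ; hops seen [H3] ; pick H3

== LOOKUPS ==
["H3","H3","H1","H1","H3","H4","H4","H3","H3"]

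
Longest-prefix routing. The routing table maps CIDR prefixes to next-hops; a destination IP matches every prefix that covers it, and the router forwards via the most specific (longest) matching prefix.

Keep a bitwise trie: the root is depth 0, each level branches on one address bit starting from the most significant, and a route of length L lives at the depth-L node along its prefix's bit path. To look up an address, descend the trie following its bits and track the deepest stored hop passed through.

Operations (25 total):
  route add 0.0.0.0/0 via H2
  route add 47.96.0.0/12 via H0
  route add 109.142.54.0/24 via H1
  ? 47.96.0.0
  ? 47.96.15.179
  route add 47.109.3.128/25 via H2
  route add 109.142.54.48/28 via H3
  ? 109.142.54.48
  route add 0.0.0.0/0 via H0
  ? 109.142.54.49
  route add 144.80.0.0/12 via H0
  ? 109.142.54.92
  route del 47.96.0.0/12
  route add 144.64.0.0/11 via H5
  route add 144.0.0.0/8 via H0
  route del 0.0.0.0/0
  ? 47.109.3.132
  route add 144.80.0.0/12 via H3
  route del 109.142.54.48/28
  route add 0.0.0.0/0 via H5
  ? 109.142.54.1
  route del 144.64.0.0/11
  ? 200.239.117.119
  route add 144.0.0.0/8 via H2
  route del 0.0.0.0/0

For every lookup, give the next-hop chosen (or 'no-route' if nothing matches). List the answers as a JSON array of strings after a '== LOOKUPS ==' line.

Process each operation:
  + 0.0.0.0/0 (H2) depth=0
  + 47.96.0.0/12 (H0) depth=12
  + 109.142.54.0/24 (H1) depth=24
  Q 47.96.0.0: descend 001011110110 ; hops seen [H2,H0] ; pick H0
  Q 47.96.15.179: descend 001011110110 ; hops seen [H2,H0] ; pick H0
  + 47.109.3.128/25 (H2) depth=25
  + 109.142.54.48/28 (H3) depth=28
  Q 109.142.54.48: descend 0110110110001110001101100011 ; hops seen [H2,H1,H3] ; pick H3
  + 0.0.0.0/0 (H0) depth=0
  Q 109.142.54.49: descend 0110110110001110001101100011 ; hops seen [H0,H1,H3] ; pick H3
  + 144.80.0.0/12 (H0) depth=12
  Q 109.142.54.92: descend 0110110110001110001101100 ; hops seen [H0,H1] ; pick H1
  - 47.96.0.0/12 clear@12
  + 144.64.0.0/11 (H5) depth=11
  + 144.0.0.0/8 (H0) depth=8
  - 0.0.0.0/0 clear@0
  Q 47.109.3.132: descend 0010111101101101000000111 ; hops seen [H2] ; pick H2
  + 144.80.0.0/12 (H3) depth=12
  - 109.142.54.48/28 clear@28
  + 0.0.0.0/0 (H5) depth=0
  Q 109.142.54.1: descend 01101101100011100011011000 ; hops seen [H5,H1] ; pick H1
  - 144.64.0.0/11 clear@11
  Q 200.239.117.119: descend 1 ; hops seen [H5] ; pick H5
  + 144.0.0.0/8 (H2) depth=8
  - 0.0.0.0/0 clear@0

== LOOKUPS ==
["H0","H0","H3","H3","H1","H2","H1","H5"]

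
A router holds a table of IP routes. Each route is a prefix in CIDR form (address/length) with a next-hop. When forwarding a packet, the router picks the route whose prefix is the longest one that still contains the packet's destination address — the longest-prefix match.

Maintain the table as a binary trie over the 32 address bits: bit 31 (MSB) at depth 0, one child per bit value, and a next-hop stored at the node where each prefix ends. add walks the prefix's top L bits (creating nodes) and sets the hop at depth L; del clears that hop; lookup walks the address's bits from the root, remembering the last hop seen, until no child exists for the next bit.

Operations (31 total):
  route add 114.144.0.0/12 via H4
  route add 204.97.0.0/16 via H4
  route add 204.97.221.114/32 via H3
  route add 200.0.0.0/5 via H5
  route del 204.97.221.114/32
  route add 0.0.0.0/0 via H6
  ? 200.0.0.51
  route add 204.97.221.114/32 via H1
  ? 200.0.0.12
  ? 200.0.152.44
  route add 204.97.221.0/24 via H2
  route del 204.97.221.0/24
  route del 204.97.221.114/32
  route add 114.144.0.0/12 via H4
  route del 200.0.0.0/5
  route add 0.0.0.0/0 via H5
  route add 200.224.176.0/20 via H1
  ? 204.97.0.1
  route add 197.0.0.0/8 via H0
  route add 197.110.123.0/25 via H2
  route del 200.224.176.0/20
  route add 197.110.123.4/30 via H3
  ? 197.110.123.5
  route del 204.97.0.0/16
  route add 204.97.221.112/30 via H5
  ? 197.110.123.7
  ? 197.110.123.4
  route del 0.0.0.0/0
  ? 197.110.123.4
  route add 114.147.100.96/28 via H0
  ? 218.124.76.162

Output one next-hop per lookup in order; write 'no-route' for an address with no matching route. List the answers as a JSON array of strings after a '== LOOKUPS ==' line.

Trace:
  add 114.144.0.0/12 -> H4 at depth 12
  add 204.97.0.0/16 -> H4 at depth 16
  add 204.97.221.114/32 -> H3 at depth 32
  add 200.0.0.0/5 -> H5 at depth 5
  - 204.97.221.114/32 clear@32
  add 0.0.0.0/0 -> H6 at depth 0
  ? 200.0.0.51  path d0:H6→d1:-→d2:-→d3:-→d4:-→d5:H5  best=H5
  add 204.97.221.114/32 -> H1 at depth 32
  ? 200.0.0.12  path d0:H6→d1:-→d2:-→d3:-→d4:-→d5:H5  best=H5
  ? 200.0.152.44  path d0:H6→d1:-→d2:-→d3:-→d4:-→d5:H5  best=H5
  add 204.97.221.0/24 -> H2 at depth 24
  - 204.97.221.0/24 clear@24
  - 204.97.221.114/32 clear@32
  add 114.144.0.0/12 -> H4 at depth 12
  - 200.0.0.0/5 clear@5
  add 0.0.0.0/0 -> H5 at depth 0
  add 200.224.176.0/20 -> H1 at depth 20
  ? 204.97.0.1  path d0:H5→d1:-→d2:-→d3:-→d4:-→d5:-→d6:-→d7:-→d8:-→d9:-→d10:-→d11:-→d12:-→d13:-→d14:-→d15:-→d16:H4  best=H4
  add 197.0.0.0/8 -> H0 at depth 8
  add 197.110.123.0/25 -> H2 at depth 25
  - 200.224.176.0/20 clear@20
  add 197.110.123.4/30 -> H3 at depth 30
  ? 197.110.123.5  path d0:H5→d1:-→d2:-→d3:-→d4:-→d5:-→d6:-→d7:-→d8:H0→d9:-→d10:-→d11:-→d12:-→d13:-→d14:-→d15:-→d16:-→d17:-→d18:-→d19:-→d20:-→d21:-→d22:-→d23:-→d24:-→d25:H2→d26:-→d27:-→d28:-→d29:-→d30:H3  best=H3
  - 204.97.0.0/16 clear@16
  add 204.97.221.112/30 -> H5 at depth 30
  ? 197.110.123.7  path d0:H5→d1:-→d2:-→d3:-→d4:-→d5:-→d6:-→d7:-→d8:H0→d9:-→d10:-→d11:-→d12:-→d13:-→d14:-→d15:-→d16:-→d17:-→d18:-→d19:-→d20:-→d21:-→d22:-→d23:-→d24:-→d25:H2→d26:-→d27:-→d28:-→d29:-→d30:H3  best=H3
  ? 197.110.123.4  path d0:H5→d1:-→d2:-→d3:-→d4:-→d5:-→d6:-→d7:-→d8:H0→d9:-→d10:-→d11:-→d12:-→d13:-→d14:-→d15:-→d16:-→d17:-→d18:-→d19:-→d20:-→d21:-→d22:-→d23:-→d24:-→d25:H2→d26:-→d27:-→d28:-→d29:-→d30:H3  best=H3
  - 0.0.0.0/0 clear@0
  ? 197.110.123.4  path d0:-→d1:-→d2:-→d3:-→d4:-→d5:-→d6:-→d7:-→d8:H0→d9:-→d10:-→d11:-→d12:-→d13:-→d14:-→d15:-→d16:-→d17:-→d18:-→d19:-→d20:-→d21:-→d22:-→d23:-→d24:-→d25:H2→d26:-→d27:-→d28:-→d29:-→d30:H3  best=H3
  add 114.147.100.96/28 -> H0 at depth 28
  ? 218.124.76.162  path d0:-→d1:-→d2:-→d3:-  best=no-route

== LOOKUPS ==
["H5","H5","H5","H4","H3","H3","H3","H3","no-route"]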